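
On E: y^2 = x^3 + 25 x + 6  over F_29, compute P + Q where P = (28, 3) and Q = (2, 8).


P != Q, so use the chord formula.
s = (y2 - y1) / (x2 - x1) = (5) / (3) mod 29 = 21
x3 = s^2 - x1 - x2 mod 29 = 21^2 - 28 - 2 = 5
y3 = s (x1 - x3) - y1 mod 29 = 21 * (28 - 5) - 3 = 16

P + Q = (5, 16)


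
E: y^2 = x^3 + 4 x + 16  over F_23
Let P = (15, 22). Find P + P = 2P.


Doubling: s = (3 x1^2 + a) / (2 y1)
s = (3*15^2 + 4) / (2*22) mod 23 = 17
x3 = s^2 - 2 x1 mod 23 = 17^2 - 2*15 = 6
y3 = s (x1 - x3) - y1 mod 23 = 17 * (15 - 6) - 22 = 16

2P = (6, 16)


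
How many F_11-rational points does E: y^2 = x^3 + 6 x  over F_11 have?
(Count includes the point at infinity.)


For each x in F_11, count y with y^2 = x^3 + 6 x + 0 mod 11:
  x = 0: RHS = 0, y in [0]  -> 1 point(s)
  x = 2: RHS = 9, y in [3, 8]  -> 2 point(s)
  x = 3: RHS = 1, y in [1, 10]  -> 2 point(s)
  x = 4: RHS = 0, y in [0]  -> 1 point(s)
  x = 5: RHS = 1, y in [1, 10]  -> 2 point(s)
  x = 7: RHS = 0, y in [0]  -> 1 point(s)
  x = 10: RHS = 4, y in [2, 9]  -> 2 point(s)
Affine points: 11. Add the point at infinity: total = 12.

#E(F_11) = 12


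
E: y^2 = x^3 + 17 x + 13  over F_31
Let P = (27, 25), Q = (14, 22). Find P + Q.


P != Q, so use the chord formula.
s = (y2 - y1) / (x2 - x1) = (28) / (18) mod 31 = 5
x3 = s^2 - x1 - x2 mod 31 = 5^2 - 27 - 14 = 15
y3 = s (x1 - x3) - y1 mod 31 = 5 * (27 - 15) - 25 = 4

P + Q = (15, 4)


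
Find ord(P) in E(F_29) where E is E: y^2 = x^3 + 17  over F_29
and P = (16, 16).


Compute successive multiples of P until we hit O:
  1P = (16, 16)
  2P = (22, 14)
  3P = (4, 9)
  4P = (18, 7)
  5P = (8, 6)
  6P = (12, 18)
  7P = (23, 2)
  8P = (23, 27)
  ... (continuing to 15P)
  15P = O

ord(P) = 15


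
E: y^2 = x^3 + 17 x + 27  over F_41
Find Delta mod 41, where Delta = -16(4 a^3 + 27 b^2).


4 a^3 + 27 b^2 = 4*17^3 + 27*27^2 = 19652 + 19683 = 39335
Delta = -16 * (39335) = -629360
Delta mod 41 = 31

Delta = 31 (mod 41)


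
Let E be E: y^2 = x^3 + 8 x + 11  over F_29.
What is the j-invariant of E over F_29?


Delta = -16(4 a^3 + 27 b^2) mod 29 = 17
-1728 * (4 a)^3 = -1728 * (4*8)^3 mod 29 = 5
j = 5 * 17^(-1) mod 29 = 2

j = 2 (mod 29)


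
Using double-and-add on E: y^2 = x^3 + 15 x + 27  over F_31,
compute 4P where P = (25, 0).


k = 4 = 100_2 (binary, LSB first: 001)
Double-and-add from P = (25, 0):
  bit 0 = 0: acc unchanged = O
  bit 1 = 0: acc unchanged = O
  bit 2 = 1: acc = O + O = O

4P = O


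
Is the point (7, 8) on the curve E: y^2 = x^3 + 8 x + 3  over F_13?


Check whether y^2 = x^3 + 8 x + 3 (mod 13) for (x, y) = (7, 8).
LHS: y^2 = 8^2 mod 13 = 12
RHS: x^3 + 8 x + 3 = 7^3 + 8*7 + 3 mod 13 = 12
LHS = RHS

Yes, on the curve


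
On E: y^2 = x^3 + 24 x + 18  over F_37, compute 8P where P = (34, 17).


k = 8 = 1000_2 (binary, LSB first: 0001)
Double-and-add from P = (34, 17):
  bit 0 = 0: acc unchanged = O
  bit 1 = 0: acc unchanged = O
  bit 2 = 0: acc unchanged = O
  bit 3 = 1: acc = O + (35, 31) = (35, 31)

8P = (35, 31)


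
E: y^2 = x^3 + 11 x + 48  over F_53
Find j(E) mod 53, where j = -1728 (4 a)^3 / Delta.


Delta = -16(4 a^3 + 27 b^2) mod 53 = 52
-1728 * (4 a)^3 = -1728 * (4*11)^3 mod 53 = 8
j = 8 * 52^(-1) mod 53 = 45

j = 45 (mod 53)


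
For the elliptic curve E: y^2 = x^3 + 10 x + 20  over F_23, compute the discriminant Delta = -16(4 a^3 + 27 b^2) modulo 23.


4 a^3 + 27 b^2 = 4*10^3 + 27*20^2 = 4000 + 10800 = 14800
Delta = -16 * (14800) = -236800
Delta mod 23 = 8

Delta = 8 (mod 23)


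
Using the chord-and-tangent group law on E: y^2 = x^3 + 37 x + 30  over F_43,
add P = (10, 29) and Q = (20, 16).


P != Q, so use the chord formula.
s = (y2 - y1) / (x2 - x1) = (30) / (10) mod 43 = 3
x3 = s^2 - x1 - x2 mod 43 = 3^2 - 10 - 20 = 22
y3 = s (x1 - x3) - y1 mod 43 = 3 * (10 - 22) - 29 = 21

P + Q = (22, 21)


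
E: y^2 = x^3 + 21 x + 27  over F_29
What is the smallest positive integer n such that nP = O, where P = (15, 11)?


Compute successive multiples of P until we hit O:
  1P = (15, 11)
  2P = (28, 18)
  3P = (11, 9)
  4P = (25, 13)
  5P = (25, 16)
  6P = (11, 20)
  7P = (28, 11)
  8P = (15, 18)
  ... (continuing to 9P)
  9P = O

ord(P) = 9


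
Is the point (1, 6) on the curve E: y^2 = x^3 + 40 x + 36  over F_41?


Check whether y^2 = x^3 + 40 x + 36 (mod 41) for (x, y) = (1, 6).
LHS: y^2 = 6^2 mod 41 = 36
RHS: x^3 + 40 x + 36 = 1^3 + 40*1 + 36 mod 41 = 36
LHS = RHS

Yes, on the curve


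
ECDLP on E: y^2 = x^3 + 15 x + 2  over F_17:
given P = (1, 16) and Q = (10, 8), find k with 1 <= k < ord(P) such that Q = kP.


Enumerate multiples of P until we hit Q = (10, 8):
  1P = (1, 16)
  2P = (11, 6)
  3P = (6, 6)
  4P = (14, 10)
  5P = (0, 11)
  6P = (7, 5)
  7P = (10, 9)
  8P = (15, 10)
  9P = (5, 10)
  10P = (9, 13)
  11P = (9, 4)
  12P = (5, 7)
  13P = (15, 7)
  14P = (10, 8)
Match found at i = 14.

k = 14


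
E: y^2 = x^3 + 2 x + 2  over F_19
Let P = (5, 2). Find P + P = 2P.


Doubling: s = (3 x1^2 + a) / (2 y1)
s = (3*5^2 + 2) / (2*2) mod 19 = 5
x3 = s^2 - 2 x1 mod 19 = 5^2 - 2*5 = 15
y3 = s (x1 - x3) - y1 mod 19 = 5 * (5 - 15) - 2 = 5

2P = (15, 5)


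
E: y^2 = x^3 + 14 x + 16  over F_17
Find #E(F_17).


For each x in F_17, count y with y^2 = x^3 + 14 x + 16 mod 17:
  x = 0: RHS = 16, y in [4, 13]  -> 2 point(s)
  x = 2: RHS = 1, y in [1, 16]  -> 2 point(s)
  x = 3: RHS = 0, y in [0]  -> 1 point(s)
  x = 4: RHS = 0, y in [0]  -> 1 point(s)
  x = 7: RHS = 15, y in [7, 10]  -> 2 point(s)
  x = 9: RHS = 4, y in [2, 15]  -> 2 point(s)
  x = 10: RHS = 0, y in [0]  -> 1 point(s)
  x = 12: RHS = 8, y in [5, 12]  -> 2 point(s)
  x = 13: RHS = 15, y in [7, 10]  -> 2 point(s)
  x = 14: RHS = 15, y in [7, 10]  -> 2 point(s)
  x = 16: RHS = 1, y in [1, 16]  -> 2 point(s)
Affine points: 19. Add the point at infinity: total = 20.

#E(F_17) = 20


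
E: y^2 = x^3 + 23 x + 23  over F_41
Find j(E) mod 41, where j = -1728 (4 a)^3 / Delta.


Delta = -16(4 a^3 + 27 b^2) mod 41 = 31
-1728 * (4 a)^3 = -1728 * (4*23)^3 mod 41 = 27
j = 27 * 31^(-1) mod 41 = 26

j = 26 (mod 41)


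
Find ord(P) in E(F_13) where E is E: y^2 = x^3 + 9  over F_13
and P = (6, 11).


Compute successive multiples of P until we hit O:
  1P = (6, 11)
  2P = (2, 11)
  3P = (5, 2)
  4P = (5, 11)
  5P = (2, 2)
  6P = (6, 2)
  7P = O

ord(P) = 7


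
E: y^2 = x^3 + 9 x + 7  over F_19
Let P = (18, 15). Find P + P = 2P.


Doubling: s = (3 x1^2 + a) / (2 y1)
s = (3*18^2 + 9) / (2*15) mod 19 = 8
x3 = s^2 - 2 x1 mod 19 = 8^2 - 2*18 = 9
y3 = s (x1 - x3) - y1 mod 19 = 8 * (18 - 9) - 15 = 0

2P = (9, 0)


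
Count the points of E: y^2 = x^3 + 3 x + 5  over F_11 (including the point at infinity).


For each x in F_11, count y with y^2 = x^3 + 3 x + 5 mod 11:
  x = 0: RHS = 5, y in [4, 7]  -> 2 point(s)
  x = 1: RHS = 9, y in [3, 8]  -> 2 point(s)
  x = 4: RHS = 4, y in [2, 9]  -> 2 point(s)
  x = 10: RHS = 1, y in [1, 10]  -> 2 point(s)
Affine points: 8. Add the point at infinity: total = 9.

#E(F_11) = 9


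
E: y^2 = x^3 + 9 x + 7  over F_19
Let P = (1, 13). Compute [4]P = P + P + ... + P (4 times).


k = 4 = 100_2 (binary, LSB first: 001)
Double-and-add from P = (1, 13):
  bit 0 = 0: acc unchanged = O
  bit 1 = 0: acc unchanged = O
  bit 2 = 1: acc = O + (9, 0) = (9, 0)

4P = (9, 0)


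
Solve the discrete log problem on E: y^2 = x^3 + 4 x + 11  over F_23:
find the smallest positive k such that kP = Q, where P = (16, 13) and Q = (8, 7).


Enumerate multiples of P until we hit Q = (8, 7):
  1P = (16, 13)
  2P = (20, 8)
  3P = (13, 12)
  4P = (12, 19)
  5P = (3, 2)
  6P = (22, 12)
  7P = (1, 19)
  8P = (8, 16)
  9P = (11, 11)
  10P = (21, 8)
  11P = (10, 4)
  12P = (5, 15)
  13P = (18, 2)
  14P = (2, 2)
  15P = (17, 1)
  16P = (19, 0)
  17P = (17, 22)
  18P = (2, 21)
  19P = (18, 21)
  20P = (5, 8)
  21P = (10, 19)
  22P = (21, 15)
  23P = (11, 12)
  24P = (8, 7)
Match found at i = 24.

k = 24


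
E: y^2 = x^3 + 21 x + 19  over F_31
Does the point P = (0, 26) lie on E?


Check whether y^2 = x^3 + 21 x + 19 (mod 31) for (x, y) = (0, 26).
LHS: y^2 = 26^2 mod 31 = 25
RHS: x^3 + 21 x + 19 = 0^3 + 21*0 + 19 mod 31 = 19
LHS != RHS

No, not on the curve


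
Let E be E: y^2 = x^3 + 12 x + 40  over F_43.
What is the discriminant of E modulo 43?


4 a^3 + 27 b^2 = 4*12^3 + 27*40^2 = 6912 + 43200 = 50112
Delta = -16 * (50112) = -801792
Delta mod 43 = 29

Delta = 29 (mod 43)


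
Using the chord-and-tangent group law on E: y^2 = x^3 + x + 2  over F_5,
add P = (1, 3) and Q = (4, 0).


P != Q, so use the chord formula.
s = (y2 - y1) / (x2 - x1) = (2) / (3) mod 5 = 4
x3 = s^2 - x1 - x2 mod 5 = 4^2 - 1 - 4 = 1
y3 = s (x1 - x3) - y1 mod 5 = 4 * (1 - 1) - 3 = 2

P + Q = (1, 2)


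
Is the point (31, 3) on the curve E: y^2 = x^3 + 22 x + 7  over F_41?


Check whether y^2 = x^3 + 22 x + 7 (mod 41) for (x, y) = (31, 3).
LHS: y^2 = 3^2 mod 41 = 9
RHS: x^3 + 22 x + 7 = 31^3 + 22*31 + 7 mod 41 = 17
LHS != RHS

No, not on the curve


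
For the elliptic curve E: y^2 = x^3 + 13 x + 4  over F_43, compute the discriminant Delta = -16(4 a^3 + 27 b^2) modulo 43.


4 a^3 + 27 b^2 = 4*13^3 + 27*4^2 = 8788 + 432 = 9220
Delta = -16 * (9220) = -147520
Delta mod 43 = 13

Delta = 13 (mod 43)


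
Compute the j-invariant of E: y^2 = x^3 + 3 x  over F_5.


Delta = -16(4 a^3 + 27 b^2) mod 5 = 2
-1728 * (4 a)^3 = -1728 * (4*3)^3 mod 5 = 1
j = 1 * 2^(-1) mod 5 = 3

j = 3 (mod 5)


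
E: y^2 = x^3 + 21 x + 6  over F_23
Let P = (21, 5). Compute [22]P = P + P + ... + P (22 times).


k = 22 = 10110_2 (binary, LSB first: 01101)
Double-and-add from P = (21, 5):
  bit 0 = 0: acc unchanged = O
  bit 1 = 1: acc = O + (5, 11) = (5, 11)
  bit 2 = 1: acc = (5, 11) + (6, 16) = (14, 13)
  bit 3 = 0: acc unchanged = (14, 13)
  bit 4 = 1: acc = (14, 13) + (7, 6) = (3, 21)

22P = (3, 21)


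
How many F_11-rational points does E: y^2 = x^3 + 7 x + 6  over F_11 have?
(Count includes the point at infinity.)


For each x in F_11, count y with y^2 = x^3 + 7 x + 6 mod 11:
  x = 1: RHS = 3, y in [5, 6]  -> 2 point(s)
  x = 5: RHS = 1, y in [1, 10]  -> 2 point(s)
  x = 6: RHS = 0, y in [0]  -> 1 point(s)
  x = 10: RHS = 9, y in [3, 8]  -> 2 point(s)
Affine points: 7. Add the point at infinity: total = 8.

#E(F_11) = 8


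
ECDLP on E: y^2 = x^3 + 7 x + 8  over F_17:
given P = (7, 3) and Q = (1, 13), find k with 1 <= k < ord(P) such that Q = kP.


Enumerate multiples of P until we hit Q = (1, 13):
  1P = (7, 3)
  2P = (12, 16)
  3P = (0, 5)
  4P = (8, 7)
  5P = (1, 4)
  6P = (1, 13)
Match found at i = 6.

k = 6


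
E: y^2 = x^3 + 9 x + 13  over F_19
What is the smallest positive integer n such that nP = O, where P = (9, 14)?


Compute successive multiples of P until we hit O:
  1P = (9, 14)
  2P = (6, 13)
  3P = (2, 1)
  4P = (13, 3)
  5P = (1, 2)
  6P = (16, 4)
  7P = (10, 1)
  8P = (17, 14)
  ... (continuing to 21P)
  21P = O

ord(P) = 21


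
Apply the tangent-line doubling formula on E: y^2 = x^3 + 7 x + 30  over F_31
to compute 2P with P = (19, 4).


Doubling: s = (3 x1^2 + a) / (2 y1)
s = (3*19^2 + 7) / (2*4) mod 31 = 20
x3 = s^2 - 2 x1 mod 31 = 20^2 - 2*19 = 21
y3 = s (x1 - x3) - y1 mod 31 = 20 * (19 - 21) - 4 = 18

2P = (21, 18)


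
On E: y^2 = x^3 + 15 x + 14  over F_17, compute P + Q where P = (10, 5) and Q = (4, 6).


P != Q, so use the chord formula.
s = (y2 - y1) / (x2 - x1) = (1) / (11) mod 17 = 14
x3 = s^2 - x1 - x2 mod 17 = 14^2 - 10 - 4 = 12
y3 = s (x1 - x3) - y1 mod 17 = 14 * (10 - 12) - 5 = 1

P + Q = (12, 1)


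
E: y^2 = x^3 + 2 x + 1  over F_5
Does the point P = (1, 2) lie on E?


Check whether y^2 = x^3 + 2 x + 1 (mod 5) for (x, y) = (1, 2).
LHS: y^2 = 2^2 mod 5 = 4
RHS: x^3 + 2 x + 1 = 1^3 + 2*1 + 1 mod 5 = 4
LHS = RHS

Yes, on the curve


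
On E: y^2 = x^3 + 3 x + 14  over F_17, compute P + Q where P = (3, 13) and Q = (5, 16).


P != Q, so use the chord formula.
s = (y2 - y1) / (x2 - x1) = (3) / (2) mod 17 = 10
x3 = s^2 - x1 - x2 mod 17 = 10^2 - 3 - 5 = 7
y3 = s (x1 - x3) - y1 mod 17 = 10 * (3 - 7) - 13 = 15

P + Q = (7, 15)


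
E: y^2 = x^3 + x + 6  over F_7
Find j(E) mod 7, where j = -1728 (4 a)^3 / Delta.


Delta = -16(4 a^3 + 27 b^2) mod 7 = 1
-1728 * (4 a)^3 = -1728 * (4*1)^3 mod 7 = 1
j = 1 * 1^(-1) mod 7 = 1

j = 1 (mod 7)


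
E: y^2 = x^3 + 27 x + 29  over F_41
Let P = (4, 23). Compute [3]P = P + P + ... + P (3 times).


k = 3 = 11_2 (binary, LSB first: 11)
Double-and-add from P = (4, 23):
  bit 0 = 1: acc = O + (4, 23) = (4, 23)
  bit 1 = 1: acc = (4, 23) + (12, 21) = (2, 38)

3P = (2, 38)


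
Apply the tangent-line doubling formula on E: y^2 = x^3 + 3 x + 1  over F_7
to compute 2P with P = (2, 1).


Doubling: s = (3 x1^2 + a) / (2 y1)
s = (3*2^2 + 3) / (2*1) mod 7 = 4
x3 = s^2 - 2 x1 mod 7 = 4^2 - 2*2 = 5
y3 = s (x1 - x3) - y1 mod 7 = 4 * (2 - 5) - 1 = 1

2P = (5, 1)


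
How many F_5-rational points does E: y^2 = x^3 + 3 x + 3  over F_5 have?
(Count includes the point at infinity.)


For each x in F_5, count y with y^2 = x^3 + 3 x + 3 mod 5:
  x = 3: RHS = 4, y in [2, 3]  -> 2 point(s)
  x = 4: RHS = 4, y in [2, 3]  -> 2 point(s)
Affine points: 4. Add the point at infinity: total = 5.

#E(F_5) = 5


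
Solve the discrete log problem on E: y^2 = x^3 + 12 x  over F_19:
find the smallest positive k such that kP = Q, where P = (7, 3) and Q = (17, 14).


Enumerate multiples of P until we hit Q = (17, 14):
  1P = (7, 3)
  2P = (9, 1)
  3P = (4, 13)
  4P = (17, 5)
  5P = (11, 0)
  6P = (17, 14)
Match found at i = 6.

k = 6


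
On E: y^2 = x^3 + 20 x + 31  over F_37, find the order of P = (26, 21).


Compute successive multiples of P until we hit O:
  1P = (26, 21)
  2P = (11, 18)
  3P = (3, 28)
  4P = (36, 11)
  5P = (13, 3)
  6P = (24, 33)
  7P = (23, 35)
  8P = (18, 28)
  ... (continuing to 44P)
  44P = O

ord(P) = 44


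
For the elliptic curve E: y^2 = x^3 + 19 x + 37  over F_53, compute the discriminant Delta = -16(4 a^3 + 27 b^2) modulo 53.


4 a^3 + 27 b^2 = 4*19^3 + 27*37^2 = 27436 + 36963 = 64399
Delta = -16 * (64399) = -1030384
Delta mod 53 = 42

Delta = 42 (mod 53)


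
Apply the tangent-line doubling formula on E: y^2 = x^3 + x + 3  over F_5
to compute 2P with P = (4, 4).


Doubling: s = (3 x1^2 + a) / (2 y1)
s = (3*4^2 + 1) / (2*4) mod 5 = 3
x3 = s^2 - 2 x1 mod 5 = 3^2 - 2*4 = 1
y3 = s (x1 - x3) - y1 mod 5 = 3 * (4 - 1) - 4 = 0

2P = (1, 0)


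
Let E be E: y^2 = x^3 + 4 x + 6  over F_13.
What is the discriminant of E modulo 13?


4 a^3 + 27 b^2 = 4*4^3 + 27*6^2 = 256 + 972 = 1228
Delta = -16 * (1228) = -19648
Delta mod 13 = 8

Delta = 8 (mod 13)


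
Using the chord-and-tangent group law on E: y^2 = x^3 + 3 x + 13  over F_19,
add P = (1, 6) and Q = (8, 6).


P != Q, so use the chord formula.
s = (y2 - y1) / (x2 - x1) = (0) / (7) mod 19 = 0
x3 = s^2 - x1 - x2 mod 19 = 0^2 - 1 - 8 = 10
y3 = s (x1 - x3) - y1 mod 19 = 0 * (1 - 10) - 6 = 13

P + Q = (10, 13)


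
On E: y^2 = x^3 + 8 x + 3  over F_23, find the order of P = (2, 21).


Compute successive multiples of P until we hit O:
  1P = (2, 21)
  2P = (21, 5)
  3P = (16, 15)
  4P = (8, 21)
  5P = (13, 2)
  6P = (3, 10)
  7P = (1, 14)
  8P = (0, 16)
  ... (continuing to 21P)
  21P = O

ord(P) = 21


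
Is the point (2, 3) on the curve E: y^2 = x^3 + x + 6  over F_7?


Check whether y^2 = x^3 + 1 x + 6 (mod 7) for (x, y) = (2, 3).
LHS: y^2 = 3^2 mod 7 = 2
RHS: x^3 + 1 x + 6 = 2^3 + 1*2 + 6 mod 7 = 2
LHS = RHS

Yes, on the curve


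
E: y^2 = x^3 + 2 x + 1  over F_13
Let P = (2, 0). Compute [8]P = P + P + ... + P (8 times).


k = 8 = 1000_2 (binary, LSB first: 0001)
Double-and-add from P = (2, 0):
  bit 0 = 0: acc unchanged = O
  bit 1 = 0: acc unchanged = O
  bit 2 = 0: acc unchanged = O
  bit 3 = 1: acc = O + O = O

8P = O


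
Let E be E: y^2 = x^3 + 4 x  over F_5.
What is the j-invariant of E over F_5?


Delta = -16(4 a^3 + 27 b^2) mod 5 = 4
-1728 * (4 a)^3 = -1728 * (4*4)^3 mod 5 = 2
j = 2 * 4^(-1) mod 5 = 3

j = 3 (mod 5)


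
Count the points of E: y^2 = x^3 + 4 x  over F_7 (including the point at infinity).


For each x in F_7, count y with y^2 = x^3 + 4 x + 0 mod 7:
  x = 0: RHS = 0, y in [0]  -> 1 point(s)
  x = 2: RHS = 2, y in [3, 4]  -> 2 point(s)
  x = 3: RHS = 4, y in [2, 5]  -> 2 point(s)
  x = 6: RHS = 2, y in [3, 4]  -> 2 point(s)
Affine points: 7. Add the point at infinity: total = 8.

#E(F_7) = 8


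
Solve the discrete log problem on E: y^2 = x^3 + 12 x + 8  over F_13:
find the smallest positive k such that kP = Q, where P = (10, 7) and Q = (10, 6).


Enumerate multiples of P until we hit Q = (10, 6):
  1P = (10, 7)
  2P = (6, 6)
  3P = (6, 7)
  4P = (10, 6)
Match found at i = 4.

k = 4


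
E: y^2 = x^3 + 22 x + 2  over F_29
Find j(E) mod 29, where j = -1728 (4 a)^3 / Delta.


Delta = -16(4 a^3 + 27 b^2) mod 29 = 11
-1728 * (4 a)^3 = -1728 * (4*22)^3 mod 29 = 12
j = 12 * 11^(-1) mod 29 = 9

j = 9 (mod 29)


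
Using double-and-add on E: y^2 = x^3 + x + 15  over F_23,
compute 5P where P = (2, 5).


k = 5 = 101_2 (binary, LSB first: 101)
Double-and-add from P = (2, 5):
  bit 0 = 1: acc = O + (2, 5) = (2, 5)
  bit 1 = 0: acc unchanged = (2, 5)
  bit 2 = 1: acc = (2, 5) + (19, 4) = (18, 0)

5P = (18, 0)


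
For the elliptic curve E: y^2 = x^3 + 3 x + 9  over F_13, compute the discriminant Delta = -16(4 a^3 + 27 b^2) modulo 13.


4 a^3 + 27 b^2 = 4*3^3 + 27*9^2 = 108 + 2187 = 2295
Delta = -16 * (2295) = -36720
Delta mod 13 = 5

Delta = 5 (mod 13)


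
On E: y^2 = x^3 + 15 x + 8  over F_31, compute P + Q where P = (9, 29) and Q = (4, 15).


P != Q, so use the chord formula.
s = (y2 - y1) / (x2 - x1) = (17) / (26) mod 31 = 9
x3 = s^2 - x1 - x2 mod 31 = 9^2 - 9 - 4 = 6
y3 = s (x1 - x3) - y1 mod 31 = 9 * (9 - 6) - 29 = 29

P + Q = (6, 29)


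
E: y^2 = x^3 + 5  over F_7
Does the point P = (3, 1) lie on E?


Check whether y^2 = x^3 + 0 x + 5 (mod 7) for (x, y) = (3, 1).
LHS: y^2 = 1^2 mod 7 = 1
RHS: x^3 + 0 x + 5 = 3^3 + 0*3 + 5 mod 7 = 4
LHS != RHS

No, not on the curve


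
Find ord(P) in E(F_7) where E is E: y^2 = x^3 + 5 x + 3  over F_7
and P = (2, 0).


Compute successive multiples of P until we hit O:
  1P = (2, 0)
  2P = O

ord(P) = 2


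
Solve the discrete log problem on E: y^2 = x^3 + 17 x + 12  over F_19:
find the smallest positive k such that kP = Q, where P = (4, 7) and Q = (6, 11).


Enumerate multiples of P until we hit Q = (6, 11):
  1P = (4, 7)
  2P = (9, 1)
  3P = (12, 14)
  4P = (10, 2)
  5P = (2, 4)
  6P = (1, 7)
  7P = (14, 12)
  8P = (6, 11)
Match found at i = 8.

k = 8


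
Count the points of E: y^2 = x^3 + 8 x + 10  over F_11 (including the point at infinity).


For each x in F_11, count y with y^2 = x^3 + 8 x + 10 mod 11:
  x = 2: RHS = 1, y in [1, 10]  -> 2 point(s)
  x = 8: RHS = 3, y in [5, 6]  -> 2 point(s)
  x = 10: RHS = 1, y in [1, 10]  -> 2 point(s)
Affine points: 6. Add the point at infinity: total = 7.

#E(F_11) = 7


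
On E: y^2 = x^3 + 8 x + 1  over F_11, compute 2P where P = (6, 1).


Doubling: s = (3 x1^2 + a) / (2 y1)
s = (3*6^2 + 8) / (2*1) mod 11 = 3
x3 = s^2 - 2 x1 mod 11 = 3^2 - 2*6 = 8
y3 = s (x1 - x3) - y1 mod 11 = 3 * (6 - 8) - 1 = 4

2P = (8, 4)


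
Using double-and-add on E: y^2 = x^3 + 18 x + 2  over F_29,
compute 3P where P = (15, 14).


k = 3 = 11_2 (binary, LSB first: 11)
Double-and-add from P = (15, 14):
  bit 0 = 1: acc = O + (15, 14) = (15, 14)
  bit 1 = 1: acc = (15, 14) + (8, 7) = (7, 23)

3P = (7, 23)


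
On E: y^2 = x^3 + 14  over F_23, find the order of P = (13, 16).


Compute successive multiples of P until we hit O:
  1P = (13, 16)
  2P = (22, 6)
  3P = (4, 20)
  4P = (15, 13)
  5P = (3, 15)
  6P = (10, 5)
  7P = (16, 19)
  8P = (18, 2)
  ... (continuing to 24P)
  24P = O

ord(P) = 24


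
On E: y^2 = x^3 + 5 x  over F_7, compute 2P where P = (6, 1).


Doubling: s = (3 x1^2 + a) / (2 y1)
s = (3*6^2 + 5) / (2*1) mod 7 = 4
x3 = s^2 - 2 x1 mod 7 = 4^2 - 2*6 = 4
y3 = s (x1 - x3) - y1 mod 7 = 4 * (6 - 4) - 1 = 0

2P = (4, 0)


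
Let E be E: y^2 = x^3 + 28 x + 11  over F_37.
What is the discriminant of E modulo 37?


4 a^3 + 27 b^2 = 4*28^3 + 27*11^2 = 87808 + 3267 = 91075
Delta = -16 * (91075) = -1457200
Delta mod 37 = 8

Delta = 8 (mod 37)


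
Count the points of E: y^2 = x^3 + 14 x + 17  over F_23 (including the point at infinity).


For each x in F_23, count y with y^2 = x^3 + 14 x + 17 mod 23:
  x = 1: RHS = 9, y in [3, 20]  -> 2 point(s)
  x = 6: RHS = 18, y in [8, 15]  -> 2 point(s)
  x = 12: RHS = 4, y in [2, 21]  -> 2 point(s)
  x = 13: RHS = 4, y in [2, 21]  -> 2 point(s)
  x = 14: RHS = 13, y in [6, 17]  -> 2 point(s)
  x = 16: RHS = 13, y in [6, 17]  -> 2 point(s)
  x = 17: RHS = 16, y in [4, 19]  -> 2 point(s)
  x = 18: RHS = 6, y in [11, 12]  -> 2 point(s)
  x = 19: RHS = 12, y in [9, 14]  -> 2 point(s)
  x = 21: RHS = 4, y in [2, 21]  -> 2 point(s)
  x = 22: RHS = 2, y in [5, 18]  -> 2 point(s)
Affine points: 22. Add the point at infinity: total = 23.

#E(F_23) = 23


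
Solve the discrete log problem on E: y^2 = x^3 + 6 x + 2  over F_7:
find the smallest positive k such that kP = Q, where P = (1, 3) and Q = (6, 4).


Enumerate multiples of P until we hit Q = (6, 4):
  1P = (1, 3)
  2P = (2, 6)
  3P = (6, 3)
  4P = (0, 4)
  5P = (0, 3)
  6P = (6, 4)
Match found at i = 6.

k = 6


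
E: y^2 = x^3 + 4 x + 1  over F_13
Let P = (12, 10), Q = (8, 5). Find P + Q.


P != Q, so use the chord formula.
s = (y2 - y1) / (x2 - x1) = (8) / (9) mod 13 = 11
x3 = s^2 - x1 - x2 mod 13 = 11^2 - 12 - 8 = 10
y3 = s (x1 - x3) - y1 mod 13 = 11 * (12 - 10) - 10 = 12

P + Q = (10, 12)


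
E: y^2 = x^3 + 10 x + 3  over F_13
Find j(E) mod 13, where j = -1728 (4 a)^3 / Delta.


Delta = -16(4 a^3 + 27 b^2) mod 13 = 11
-1728 * (4 a)^3 = -1728 * (4*10)^3 mod 13 = 1
j = 1 * 11^(-1) mod 13 = 6

j = 6 (mod 13)


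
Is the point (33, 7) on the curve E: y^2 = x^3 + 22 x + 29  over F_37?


Check whether y^2 = x^3 + 22 x + 29 (mod 37) for (x, y) = (33, 7).
LHS: y^2 = 7^2 mod 37 = 12
RHS: x^3 + 22 x + 29 = 33^3 + 22*33 + 29 mod 37 = 25
LHS != RHS

No, not on the curve


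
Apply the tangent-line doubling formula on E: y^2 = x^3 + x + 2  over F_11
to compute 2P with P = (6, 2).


Doubling: s = (3 x1^2 + a) / (2 y1)
s = (3*6^2 + 1) / (2*2) mod 11 = 8
x3 = s^2 - 2 x1 mod 11 = 8^2 - 2*6 = 8
y3 = s (x1 - x3) - y1 mod 11 = 8 * (6 - 8) - 2 = 4

2P = (8, 4)


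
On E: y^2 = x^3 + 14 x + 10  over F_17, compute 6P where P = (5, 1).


k = 6 = 110_2 (binary, LSB first: 011)
Double-and-add from P = (5, 1):
  bit 0 = 0: acc unchanged = O
  bit 1 = 1: acc = O + (11, 4) = (11, 4)
  bit 2 = 1: acc = (11, 4) + (14, 14) = (5, 16)

6P = (5, 16)


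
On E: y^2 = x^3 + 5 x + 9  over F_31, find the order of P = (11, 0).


Compute successive multiples of P until we hit O:
  1P = (11, 0)
  2P = O

ord(P) = 2


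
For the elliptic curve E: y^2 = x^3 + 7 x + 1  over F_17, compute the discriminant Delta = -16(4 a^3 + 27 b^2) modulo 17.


4 a^3 + 27 b^2 = 4*7^3 + 27*1^2 = 1372 + 27 = 1399
Delta = -16 * (1399) = -22384
Delta mod 17 = 5

Delta = 5 (mod 17)


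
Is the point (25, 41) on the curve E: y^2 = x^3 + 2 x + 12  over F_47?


Check whether y^2 = x^3 + 2 x + 12 (mod 47) for (x, y) = (25, 41).
LHS: y^2 = 41^2 mod 47 = 36
RHS: x^3 + 2 x + 12 = 25^3 + 2*25 + 12 mod 47 = 36
LHS = RHS

Yes, on the curve


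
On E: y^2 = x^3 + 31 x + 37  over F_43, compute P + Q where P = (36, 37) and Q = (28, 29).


P != Q, so use the chord formula.
s = (y2 - y1) / (x2 - x1) = (35) / (35) mod 43 = 1
x3 = s^2 - x1 - x2 mod 43 = 1^2 - 36 - 28 = 23
y3 = s (x1 - x3) - y1 mod 43 = 1 * (36 - 23) - 37 = 19

P + Q = (23, 19)


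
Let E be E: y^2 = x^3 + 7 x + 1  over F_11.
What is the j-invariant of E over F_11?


Delta = -16(4 a^3 + 27 b^2) mod 11 = 1
-1728 * (4 a)^3 = -1728 * (4*7)^3 mod 11 = 4
j = 4 * 1^(-1) mod 11 = 4

j = 4 (mod 11)


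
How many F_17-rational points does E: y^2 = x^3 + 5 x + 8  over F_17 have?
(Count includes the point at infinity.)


For each x in F_17, count y with y^2 = x^3 + 5 x + 8 mod 17:
  x = 0: RHS = 8, y in [5, 12]  -> 2 point(s)
  x = 2: RHS = 9, y in [3, 14]  -> 2 point(s)
  x = 3: RHS = 16, y in [4, 13]  -> 2 point(s)
  x = 6: RHS = 16, y in [4, 13]  -> 2 point(s)
  x = 8: RHS = 16, y in [4, 13]  -> 2 point(s)
  x = 9: RHS = 0, y in [0]  -> 1 point(s)
  x = 10: RHS = 4, y in [2, 15]  -> 2 point(s)
  x = 11: RHS = 0, y in [0]  -> 1 point(s)
  x = 13: RHS = 9, y in [3, 14]  -> 2 point(s)
  x = 14: RHS = 0, y in [0]  -> 1 point(s)
  x = 16: RHS = 2, y in [6, 11]  -> 2 point(s)
Affine points: 19. Add the point at infinity: total = 20.

#E(F_17) = 20


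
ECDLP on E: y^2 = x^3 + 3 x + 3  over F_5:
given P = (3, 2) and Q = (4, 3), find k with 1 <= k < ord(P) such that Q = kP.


Enumerate multiples of P until we hit Q = (4, 3):
  1P = (3, 2)
  2P = (4, 3)
Match found at i = 2.

k = 2


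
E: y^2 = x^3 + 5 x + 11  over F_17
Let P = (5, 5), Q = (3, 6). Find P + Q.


P != Q, so use the chord formula.
s = (y2 - y1) / (x2 - x1) = (1) / (15) mod 17 = 8
x3 = s^2 - x1 - x2 mod 17 = 8^2 - 5 - 3 = 5
y3 = s (x1 - x3) - y1 mod 17 = 8 * (5 - 5) - 5 = 12

P + Q = (5, 12)


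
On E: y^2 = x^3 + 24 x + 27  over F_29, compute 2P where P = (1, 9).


Doubling: s = (3 x1^2 + a) / (2 y1)
s = (3*1^2 + 24) / (2*9) mod 29 = 16
x3 = s^2 - 2 x1 mod 29 = 16^2 - 2*1 = 22
y3 = s (x1 - x3) - y1 mod 29 = 16 * (1 - 22) - 9 = 3

2P = (22, 3)


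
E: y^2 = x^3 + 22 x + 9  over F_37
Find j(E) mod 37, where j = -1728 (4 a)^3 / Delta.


Delta = -16(4 a^3 + 27 b^2) mod 37 = 4
-1728 * (4 a)^3 = -1728 * (4*22)^3 mod 37 = 29
j = 29 * 4^(-1) mod 37 = 35

j = 35 (mod 37)


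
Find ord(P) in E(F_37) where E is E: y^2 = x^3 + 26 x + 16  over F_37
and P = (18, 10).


Compute successive multiples of P until we hit O:
  1P = (18, 10)
  2P = (22, 5)
  3P = (24, 16)
  4P = (33, 12)
  5P = (12, 13)
  6P = (35, 17)
  7P = (14, 33)
  8P = (8, 25)
  ... (continuing to 41P)
  41P = O

ord(P) = 41


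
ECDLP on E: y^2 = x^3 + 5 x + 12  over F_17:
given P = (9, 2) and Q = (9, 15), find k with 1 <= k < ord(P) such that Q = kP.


Enumerate multiples of P until we hit Q = (9, 15):
  1P = (9, 2)
  2P = (1, 1)
  3P = (11, 2)
  4P = (14, 15)
  5P = (13, 8)
  6P = (10, 5)
  7P = (7, 4)
  8P = (2, 8)
  9P = (5, 14)
  10P = (12, 7)
  11P = (12, 10)
  12P = (5, 3)
  13P = (2, 9)
  14P = (7, 13)
  15P = (10, 12)
  16P = (13, 9)
  17P = (14, 2)
  18P = (11, 15)
  19P = (1, 16)
  20P = (9, 15)
Match found at i = 20.

k = 20


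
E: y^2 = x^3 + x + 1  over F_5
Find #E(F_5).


For each x in F_5, count y with y^2 = x^3 + 1 x + 1 mod 5:
  x = 0: RHS = 1, y in [1, 4]  -> 2 point(s)
  x = 2: RHS = 1, y in [1, 4]  -> 2 point(s)
  x = 3: RHS = 1, y in [1, 4]  -> 2 point(s)
  x = 4: RHS = 4, y in [2, 3]  -> 2 point(s)
Affine points: 8. Add the point at infinity: total = 9.

#E(F_5) = 9


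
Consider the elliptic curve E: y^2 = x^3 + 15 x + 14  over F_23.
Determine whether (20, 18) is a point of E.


Check whether y^2 = x^3 + 15 x + 14 (mod 23) for (x, y) = (20, 18).
LHS: y^2 = 18^2 mod 23 = 2
RHS: x^3 + 15 x + 14 = 20^3 + 15*20 + 14 mod 23 = 11
LHS != RHS

No, not on the curve


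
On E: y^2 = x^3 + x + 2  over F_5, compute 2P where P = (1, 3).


k = 2 = 10_2 (binary, LSB first: 01)
Double-and-add from P = (1, 3):
  bit 0 = 0: acc unchanged = O
  bit 1 = 1: acc = O + (4, 0) = (4, 0)

2P = (4, 0)


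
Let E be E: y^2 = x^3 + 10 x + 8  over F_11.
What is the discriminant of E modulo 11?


4 a^3 + 27 b^2 = 4*10^3 + 27*8^2 = 4000 + 1728 = 5728
Delta = -16 * (5728) = -91648
Delta mod 11 = 4

Delta = 4 (mod 11)


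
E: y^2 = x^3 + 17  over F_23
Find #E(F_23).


For each x in F_23, count y with y^2 = x^3 + 0 x + 17 mod 23:
  x = 1: RHS = 18, y in [8, 15]  -> 2 point(s)
  x = 2: RHS = 2, y in [5, 18]  -> 2 point(s)
  x = 4: RHS = 12, y in [9, 14]  -> 2 point(s)
  x = 5: RHS = 4, y in [2, 21]  -> 2 point(s)
  x = 6: RHS = 3, y in [7, 16]  -> 2 point(s)
  x = 8: RHS = 0, y in [0]  -> 1 point(s)
  x = 13: RHS = 6, y in [11, 12]  -> 2 point(s)
  x = 14: RHS = 1, y in [1, 22]  -> 2 point(s)
  x = 17: RHS = 8, y in [10, 13]  -> 2 point(s)
  x = 20: RHS = 13, y in [6, 17]  -> 2 point(s)
  x = 21: RHS = 9, y in [3, 20]  -> 2 point(s)
  x = 22: RHS = 16, y in [4, 19]  -> 2 point(s)
Affine points: 23. Add the point at infinity: total = 24.

#E(F_23) = 24


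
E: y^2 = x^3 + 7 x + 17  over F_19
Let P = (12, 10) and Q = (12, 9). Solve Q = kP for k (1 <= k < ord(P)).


Enumerate multiples of P until we hit Q = (12, 9):
  1P = (12, 10)
  2P = (18, 16)
  3P = (9, 12)
  4P = (9, 7)
  5P = (18, 3)
  6P = (12, 9)
Match found at i = 6.

k = 6


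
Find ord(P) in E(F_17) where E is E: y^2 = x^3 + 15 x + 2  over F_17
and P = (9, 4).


Compute successive multiples of P until we hit O:
  1P = (9, 4)
  2P = (1, 16)
  3P = (5, 7)
  4P = (11, 6)
  5P = (15, 7)
  6P = (6, 6)
  7P = (10, 8)
  8P = (14, 10)
  ... (continuing to 21P)
  21P = O

ord(P) = 21


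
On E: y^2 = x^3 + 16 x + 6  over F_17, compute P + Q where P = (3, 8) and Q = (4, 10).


P != Q, so use the chord formula.
s = (y2 - y1) / (x2 - x1) = (2) / (1) mod 17 = 2
x3 = s^2 - x1 - x2 mod 17 = 2^2 - 3 - 4 = 14
y3 = s (x1 - x3) - y1 mod 17 = 2 * (3 - 14) - 8 = 4

P + Q = (14, 4)


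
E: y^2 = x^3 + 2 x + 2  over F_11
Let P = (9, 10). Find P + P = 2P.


Doubling: s = (3 x1^2 + a) / (2 y1)
s = (3*9^2 + 2) / (2*10) mod 11 = 4
x3 = s^2 - 2 x1 mod 11 = 4^2 - 2*9 = 9
y3 = s (x1 - x3) - y1 mod 11 = 4 * (9 - 9) - 10 = 1

2P = (9, 1)


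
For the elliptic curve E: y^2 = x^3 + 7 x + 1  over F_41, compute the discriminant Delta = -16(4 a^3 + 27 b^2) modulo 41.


4 a^3 + 27 b^2 = 4*7^3 + 27*1^2 = 1372 + 27 = 1399
Delta = -16 * (1399) = -22384
Delta mod 41 = 2

Delta = 2 (mod 41)


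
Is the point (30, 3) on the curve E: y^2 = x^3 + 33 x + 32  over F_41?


Check whether y^2 = x^3 + 33 x + 32 (mod 41) for (x, y) = (30, 3).
LHS: y^2 = 3^2 mod 41 = 9
RHS: x^3 + 33 x + 32 = 30^3 + 33*30 + 32 mod 41 = 19
LHS != RHS

No, not on the curve


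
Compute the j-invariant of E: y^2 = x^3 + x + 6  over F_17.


Delta = -16(4 a^3 + 27 b^2) mod 17 = 7
-1728 * (4 a)^3 = -1728 * (4*1)^3 mod 17 = 10
j = 10 * 7^(-1) mod 17 = 16

j = 16 (mod 17)


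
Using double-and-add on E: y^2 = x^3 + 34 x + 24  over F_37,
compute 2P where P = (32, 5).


k = 2 = 10_2 (binary, LSB first: 01)
Double-and-add from P = (32, 5):
  bit 0 = 0: acc unchanged = O
  bit 1 = 1: acc = O + (13, 6) = (13, 6)

2P = (13, 6)


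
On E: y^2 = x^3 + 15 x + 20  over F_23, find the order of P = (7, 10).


Compute successive multiples of P until we hit O:
  1P = (7, 10)
  2P = (4, 12)
  3P = (15, 3)
  4P = (5, 17)
  5P = (6, 21)
  6P = (16, 20)
  7P = (16, 3)
  8P = (6, 2)
  ... (continuing to 13P)
  13P = O

ord(P) = 13


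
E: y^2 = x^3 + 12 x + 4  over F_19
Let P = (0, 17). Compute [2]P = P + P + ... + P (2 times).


k = 2 = 10_2 (binary, LSB first: 01)
Double-and-add from P = (0, 17):
  bit 0 = 0: acc unchanged = O
  bit 1 = 1: acc = O + (9, 10) = (9, 10)

2P = (9, 10)


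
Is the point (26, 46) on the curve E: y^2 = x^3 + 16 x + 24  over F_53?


Check whether y^2 = x^3 + 16 x + 24 (mod 53) for (x, y) = (26, 46).
LHS: y^2 = 46^2 mod 53 = 49
RHS: x^3 + 16 x + 24 = 26^3 + 16*26 + 24 mod 53 = 49
LHS = RHS

Yes, on the curve


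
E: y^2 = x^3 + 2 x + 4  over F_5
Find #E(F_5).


For each x in F_5, count y with y^2 = x^3 + 2 x + 4 mod 5:
  x = 0: RHS = 4, y in [2, 3]  -> 2 point(s)
  x = 2: RHS = 1, y in [1, 4]  -> 2 point(s)
  x = 4: RHS = 1, y in [1, 4]  -> 2 point(s)
Affine points: 6. Add the point at infinity: total = 7.

#E(F_5) = 7


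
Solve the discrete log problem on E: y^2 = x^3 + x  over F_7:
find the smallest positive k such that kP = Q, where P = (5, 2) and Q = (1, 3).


Enumerate multiples of P until we hit Q = (1, 3):
  1P = (5, 2)
  2P = (1, 4)
  3P = (3, 4)
  4P = (0, 0)
  5P = (3, 3)
  6P = (1, 3)
Match found at i = 6.

k = 6


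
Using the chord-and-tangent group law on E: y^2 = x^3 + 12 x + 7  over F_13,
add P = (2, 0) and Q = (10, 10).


P != Q, so use the chord formula.
s = (y2 - y1) / (x2 - x1) = (10) / (8) mod 13 = 11
x3 = s^2 - x1 - x2 mod 13 = 11^2 - 2 - 10 = 5
y3 = s (x1 - x3) - y1 mod 13 = 11 * (2 - 5) - 0 = 6

P + Q = (5, 6)


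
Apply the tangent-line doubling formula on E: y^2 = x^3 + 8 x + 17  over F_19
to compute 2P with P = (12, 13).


Doubling: s = (3 x1^2 + a) / (2 y1)
s = (3*12^2 + 8) / (2*13) mod 19 = 14
x3 = s^2 - 2 x1 mod 19 = 14^2 - 2*12 = 1
y3 = s (x1 - x3) - y1 mod 19 = 14 * (12 - 1) - 13 = 8

2P = (1, 8)


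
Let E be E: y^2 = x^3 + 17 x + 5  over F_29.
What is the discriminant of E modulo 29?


4 a^3 + 27 b^2 = 4*17^3 + 27*5^2 = 19652 + 675 = 20327
Delta = -16 * (20327) = -325232
Delta mod 29 = 3

Delta = 3 (mod 29)


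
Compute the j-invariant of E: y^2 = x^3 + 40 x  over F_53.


Delta = -16(4 a^3 + 27 b^2) mod 53 = 52
-1728 * (4 a)^3 = -1728 * (4*40)^3 mod 53 = 21
j = 21 * 52^(-1) mod 53 = 32

j = 32 (mod 53)


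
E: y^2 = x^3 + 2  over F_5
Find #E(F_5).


For each x in F_5, count y with y^2 = x^3 + 0 x + 2 mod 5:
  x = 2: RHS = 0, y in [0]  -> 1 point(s)
  x = 3: RHS = 4, y in [2, 3]  -> 2 point(s)
  x = 4: RHS = 1, y in [1, 4]  -> 2 point(s)
Affine points: 5. Add the point at infinity: total = 6.

#E(F_5) = 6


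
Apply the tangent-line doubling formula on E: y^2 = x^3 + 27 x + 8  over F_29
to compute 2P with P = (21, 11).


Doubling: s = (3 x1^2 + a) / (2 y1)
s = (3*21^2 + 27) / (2*11) mod 29 = 6
x3 = s^2 - 2 x1 mod 29 = 6^2 - 2*21 = 23
y3 = s (x1 - x3) - y1 mod 29 = 6 * (21 - 23) - 11 = 6

2P = (23, 6)


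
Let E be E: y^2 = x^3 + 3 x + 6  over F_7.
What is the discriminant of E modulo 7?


4 a^3 + 27 b^2 = 4*3^3 + 27*6^2 = 108 + 972 = 1080
Delta = -16 * (1080) = -17280
Delta mod 7 = 3

Delta = 3 (mod 7)


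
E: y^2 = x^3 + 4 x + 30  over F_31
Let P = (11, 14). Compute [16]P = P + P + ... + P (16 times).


k = 16 = 10000_2 (binary, LSB first: 00001)
Double-and-add from P = (11, 14):
  bit 0 = 0: acc unchanged = O
  bit 1 = 0: acc unchanged = O
  bit 2 = 0: acc unchanged = O
  bit 3 = 0: acc unchanged = O
  bit 4 = 1: acc = O + (1, 29) = (1, 29)

16P = (1, 29)


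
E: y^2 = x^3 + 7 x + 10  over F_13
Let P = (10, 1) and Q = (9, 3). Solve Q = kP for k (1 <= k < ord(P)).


Enumerate multiples of P until we hit Q = (9, 3):
  1P = (10, 1)
  2P = (9, 3)
Match found at i = 2.

k = 2


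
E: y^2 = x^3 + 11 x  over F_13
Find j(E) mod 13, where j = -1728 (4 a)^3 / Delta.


Delta = -16(4 a^3 + 27 b^2) mod 13 = 5
-1728 * (4 a)^3 = -1728 * (4*11)^3 mod 13 = 8
j = 8 * 5^(-1) mod 13 = 12

j = 12 (mod 13)


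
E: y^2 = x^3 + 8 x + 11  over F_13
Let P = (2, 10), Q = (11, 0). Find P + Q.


P != Q, so use the chord formula.
s = (y2 - y1) / (x2 - x1) = (3) / (9) mod 13 = 9
x3 = s^2 - x1 - x2 mod 13 = 9^2 - 2 - 11 = 3
y3 = s (x1 - x3) - y1 mod 13 = 9 * (2 - 3) - 10 = 7

P + Q = (3, 7)


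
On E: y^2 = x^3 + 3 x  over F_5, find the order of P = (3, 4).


Compute successive multiples of P until we hit O:
  1P = (3, 4)
  2P = (4, 1)
  3P = (2, 3)
  4P = (1, 3)
  5P = (0, 0)
  6P = (1, 2)
  7P = (2, 2)
  8P = (4, 4)
  ... (continuing to 10P)
  10P = O

ord(P) = 10


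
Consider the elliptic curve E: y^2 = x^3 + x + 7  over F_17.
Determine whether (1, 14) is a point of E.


Check whether y^2 = x^3 + 1 x + 7 (mod 17) for (x, y) = (1, 14).
LHS: y^2 = 14^2 mod 17 = 9
RHS: x^3 + 1 x + 7 = 1^3 + 1*1 + 7 mod 17 = 9
LHS = RHS

Yes, on the curve


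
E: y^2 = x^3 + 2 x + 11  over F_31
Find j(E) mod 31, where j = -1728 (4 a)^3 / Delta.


Delta = -16(4 a^3 + 27 b^2) mod 31 = 9
-1728 * (4 a)^3 = -1728 * (4*2)^3 mod 31 = 4
j = 4 * 9^(-1) mod 31 = 28

j = 28 (mod 31)


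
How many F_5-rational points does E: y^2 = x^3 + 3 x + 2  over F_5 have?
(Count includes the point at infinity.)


For each x in F_5, count y with y^2 = x^3 + 3 x + 2 mod 5:
  x = 1: RHS = 1, y in [1, 4]  -> 2 point(s)
  x = 2: RHS = 1, y in [1, 4]  -> 2 point(s)
Affine points: 4. Add the point at infinity: total = 5.

#E(F_5) = 5


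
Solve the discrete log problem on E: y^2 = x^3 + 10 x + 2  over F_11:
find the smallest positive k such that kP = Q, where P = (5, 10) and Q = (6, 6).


Enumerate multiples of P until we hit Q = (6, 6):
  1P = (5, 10)
  2P = (6, 5)
  3P = (3, 2)
  4P = (8, 0)
  5P = (3, 9)
  6P = (6, 6)
Match found at i = 6.

k = 6


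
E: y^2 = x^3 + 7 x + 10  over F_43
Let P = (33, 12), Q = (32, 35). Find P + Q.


P != Q, so use the chord formula.
s = (y2 - y1) / (x2 - x1) = (23) / (42) mod 43 = 20
x3 = s^2 - x1 - x2 mod 43 = 20^2 - 33 - 32 = 34
y3 = s (x1 - x3) - y1 mod 43 = 20 * (33 - 34) - 12 = 11

P + Q = (34, 11)


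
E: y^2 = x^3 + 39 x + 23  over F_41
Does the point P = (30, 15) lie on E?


Check whether y^2 = x^3 + 39 x + 23 (mod 41) for (x, y) = (30, 15).
LHS: y^2 = 15^2 mod 41 = 20
RHS: x^3 + 39 x + 23 = 30^3 + 39*30 + 23 mod 41 = 26
LHS != RHS

No, not on the curve


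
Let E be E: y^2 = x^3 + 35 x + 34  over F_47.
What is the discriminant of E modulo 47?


4 a^3 + 27 b^2 = 4*35^3 + 27*34^2 = 171500 + 31212 = 202712
Delta = -16 * (202712) = -3243392
Delta mod 47 = 31

Delta = 31 (mod 47)


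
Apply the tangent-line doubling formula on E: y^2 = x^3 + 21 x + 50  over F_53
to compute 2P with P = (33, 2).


Doubling: s = (3 x1^2 + a) / (2 y1)
s = (3*33^2 + 21) / (2*2) mod 53 = 27
x3 = s^2 - 2 x1 mod 53 = 27^2 - 2*33 = 27
y3 = s (x1 - x3) - y1 mod 53 = 27 * (33 - 27) - 2 = 1

2P = (27, 1)


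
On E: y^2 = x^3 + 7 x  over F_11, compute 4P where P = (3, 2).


k = 4 = 100_2 (binary, LSB first: 001)
Double-and-add from P = (3, 2):
  bit 0 = 0: acc unchanged = O
  bit 1 = 0: acc unchanged = O
  bit 2 = 1: acc = O + (3, 2) = (3, 2)

4P = (3, 2)


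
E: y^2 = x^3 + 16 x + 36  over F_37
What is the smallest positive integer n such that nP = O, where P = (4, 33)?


Compute successive multiples of P until we hit O:
  1P = (4, 33)
  2P = (19, 13)
  3P = (24, 6)
  4P = (0, 6)
  5P = (30, 32)
  6P = (29, 32)
  7P = (13, 31)
  8P = (10, 30)
  ... (continuing to 23P)
  23P = O

ord(P) = 23


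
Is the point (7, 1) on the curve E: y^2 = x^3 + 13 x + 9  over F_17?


Check whether y^2 = x^3 + 13 x + 9 (mod 17) for (x, y) = (7, 1).
LHS: y^2 = 1^2 mod 17 = 1
RHS: x^3 + 13 x + 9 = 7^3 + 13*7 + 9 mod 17 = 1
LHS = RHS

Yes, on the curve


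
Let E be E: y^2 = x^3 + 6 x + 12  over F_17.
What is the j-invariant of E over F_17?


Delta = -16(4 a^3 + 27 b^2) mod 17 = 9
-1728 * (4 a)^3 = -1728 * (4*6)^3 mod 17 = 1
j = 1 * 9^(-1) mod 17 = 2

j = 2 (mod 17)


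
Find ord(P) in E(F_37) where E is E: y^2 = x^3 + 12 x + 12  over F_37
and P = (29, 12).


Compute successive multiples of P until we hit O:
  1P = (29, 12)
  2P = (5, 7)
  3P = (13, 16)
  4P = (2, 9)
  5P = (22, 34)
  6P = (14, 36)
  7P = (1, 32)
  8P = (6, 35)
  ... (continuing to 41P)
  41P = O

ord(P) = 41


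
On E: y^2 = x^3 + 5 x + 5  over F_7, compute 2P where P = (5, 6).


Doubling: s = (3 x1^2 + a) / (2 y1)
s = (3*5^2 + 5) / (2*6) mod 7 = 2
x3 = s^2 - 2 x1 mod 7 = 2^2 - 2*5 = 1
y3 = s (x1 - x3) - y1 mod 7 = 2 * (5 - 1) - 6 = 2

2P = (1, 2)


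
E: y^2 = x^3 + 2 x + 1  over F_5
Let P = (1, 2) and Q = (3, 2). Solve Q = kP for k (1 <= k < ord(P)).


Enumerate multiples of P until we hit Q = (3, 2):
  1P = (1, 2)
  2P = (3, 3)
  3P = (0, 1)
  4P = (0, 4)
  5P = (3, 2)
Match found at i = 5.

k = 5


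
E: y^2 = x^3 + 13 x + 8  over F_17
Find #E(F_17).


For each x in F_17, count y with y^2 = x^3 + 13 x + 8 mod 17:
  x = 0: RHS = 8, y in [5, 12]  -> 2 point(s)
  x = 2: RHS = 8, y in [5, 12]  -> 2 point(s)
  x = 6: RHS = 13, y in [8, 9]  -> 2 point(s)
  x = 7: RHS = 0, y in [0]  -> 1 point(s)
  x = 9: RHS = 4, y in [2, 15]  -> 2 point(s)
  x = 10: RHS = 16, y in [4, 13]  -> 2 point(s)
  x = 15: RHS = 8, y in [5, 12]  -> 2 point(s)
Affine points: 13. Add the point at infinity: total = 14.

#E(F_17) = 14
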